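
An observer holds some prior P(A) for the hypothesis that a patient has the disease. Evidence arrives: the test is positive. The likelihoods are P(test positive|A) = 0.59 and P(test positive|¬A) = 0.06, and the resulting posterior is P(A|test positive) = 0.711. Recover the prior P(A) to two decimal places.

Bayes' rule in odds form gives O(A|E) = O(A)·[P(E|A)/P(E|¬A)], hence O(A) = O(A|E)/LR.
Posterior odds = 0.711/(1−0.711) = 2.4602. LR = 0.59/0.06 = 9.8333.
Prior odds = 2.4602/9.8333 = 0.2502, so P(A) = 0.2502/(1+0.2502) ≈ 0.20.

P(A) = 0.20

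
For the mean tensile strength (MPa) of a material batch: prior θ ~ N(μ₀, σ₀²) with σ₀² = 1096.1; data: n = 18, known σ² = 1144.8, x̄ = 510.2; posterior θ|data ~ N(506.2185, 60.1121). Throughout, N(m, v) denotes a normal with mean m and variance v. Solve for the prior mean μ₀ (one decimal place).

μ₀ = 437.6

The posterior mean is a precision-weighted average: μ_n = (τ₀μ₀ + τ_data·x̄)/(τ₀+τ_data), with τ₀=1/σ₀² and τ_data=n/σ².
Here τ₀ = 1/1096.1 = 0.000912 and τ_data = 18/1144.8 = 0.015723, so τ_n = 0.016635.
Rearranging for μ₀: μ₀ = (μ_n·τ_n − τ_data·x̄)/τ₀ = (506.2185·0.016635 − 0.015723·510.2) / 0.000912 = 0.399070/0.000912 ≈ 437.6.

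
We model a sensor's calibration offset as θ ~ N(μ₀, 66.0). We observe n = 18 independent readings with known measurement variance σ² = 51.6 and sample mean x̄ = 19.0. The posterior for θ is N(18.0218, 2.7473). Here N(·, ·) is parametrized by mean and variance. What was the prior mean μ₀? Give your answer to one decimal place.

μ₀ = -4.5

With known observation variance, the Normal–Normal posterior has precision τ_n = τ₀ + n/σ² and mean μ_n = (τ₀μ₀ + (n/σ²)x̄)/τ_n.
Here τ₀ = 1/66.0 = 0.015152 and τ_data = 18/51.6 = 0.348837, so τ_n = 0.363989.
Rearranging for μ₀: μ₀ = (μ_n·τ_n − τ_data·x̄)/τ₀ = (18.0218·0.363989 − 0.348837·19.0) / 0.015152 = -0.068166/0.015152 ≈ -4.5.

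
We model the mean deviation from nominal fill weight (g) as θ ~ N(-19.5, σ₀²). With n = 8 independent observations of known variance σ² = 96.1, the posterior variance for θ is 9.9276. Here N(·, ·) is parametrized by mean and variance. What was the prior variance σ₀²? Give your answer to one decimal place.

σ₀² = 57.2

For the Normal–Normal model with known σ², precisions add: τ_n = τ₀ + n/σ².
So 1/σ₀² = 1/9.9276 − 8/96.1 = 0.100729 − 0.083247 = 0.017482.
Hence σ₀² = 1/0.017482 ≈ 57.2.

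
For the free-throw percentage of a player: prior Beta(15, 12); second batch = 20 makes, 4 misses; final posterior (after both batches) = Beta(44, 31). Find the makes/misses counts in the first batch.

9 makes and 15 misses

Because Beta–binomial updating is additive in the counts, the combined data contributed (α_post−α_prior, β_post−β_prior) successes and failures.
Total across both batches: 44−15=29 makes, 31−12=19 misses.
Subtract the second batch: 29−20=9 makes and 19−4=15 misses.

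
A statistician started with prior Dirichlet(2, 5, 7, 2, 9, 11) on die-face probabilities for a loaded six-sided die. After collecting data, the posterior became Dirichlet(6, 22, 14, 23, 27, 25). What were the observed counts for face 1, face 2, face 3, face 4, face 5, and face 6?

For a Dirichlet(α) prior with multinomial counts c, the posterior is Dirichlet(α + c) componentwise.
Counts are posterior − prior componentwise: 6−2=4, 22−5=17, 14−7=7, 23−2=21, 27−9=18, 25−11=14.

counts (4, 17, 7, 21, 18, 14)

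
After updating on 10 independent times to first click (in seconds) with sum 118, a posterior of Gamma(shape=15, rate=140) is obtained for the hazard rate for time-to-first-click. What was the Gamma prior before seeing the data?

For an exponential likelihood with a Gamma(α, β) prior on the rate, n observations with total T give posterior Gamma(α+n, β+T).
So α = 15 − 10 = 5 and β = 140 − 118 = 22.

Gamma(shape=5, rate=22)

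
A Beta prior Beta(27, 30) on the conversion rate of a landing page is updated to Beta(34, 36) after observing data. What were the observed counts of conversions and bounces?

Beta is conjugate to the binomial likelihood: posterior = Beta(a+s, b+f).
So s = 34 − 27 = 7 and f = 36 − 30 = 6.

7 conversions and 6 bounces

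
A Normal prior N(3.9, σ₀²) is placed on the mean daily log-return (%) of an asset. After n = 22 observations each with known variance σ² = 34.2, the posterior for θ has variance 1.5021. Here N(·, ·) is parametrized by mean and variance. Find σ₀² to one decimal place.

For the Normal–Normal model with known σ², precisions add: τ_n = τ₀ + n/σ².
So 1/σ₀² = 1/1.5021 − 22/34.2 = 0.665735 − 0.643275 = 0.022460.
Hence σ₀² = 1/0.022460 ≈ 44.5.

σ₀² = 44.5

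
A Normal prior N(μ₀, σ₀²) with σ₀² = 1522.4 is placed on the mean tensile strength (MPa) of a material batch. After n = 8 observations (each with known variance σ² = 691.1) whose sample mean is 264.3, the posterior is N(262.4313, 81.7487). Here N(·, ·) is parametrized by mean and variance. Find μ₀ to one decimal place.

With known observation variance, the Normal–Normal posterior has precision τ_n = τ₀ + n/σ² and mean μ_n = (τ₀μ₀ + (n/σ²)x̄)/τ_n.
Here τ₀ = 1/1522.4 = 0.000657 and τ_data = 8/691.1 = 0.011576, so τ_n = 0.012233.
Rearranging for μ₀: μ₀ = (μ_n·τ_n − τ_data·x̄)/τ₀ = (262.4313·0.012233 − 0.011576·264.3) / 0.000657 = 0.150785/0.000657 ≈ 229.5.

μ₀ = 229.5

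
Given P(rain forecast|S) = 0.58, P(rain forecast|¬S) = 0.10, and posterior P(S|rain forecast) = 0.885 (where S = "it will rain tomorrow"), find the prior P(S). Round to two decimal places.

Bayes' rule in odds form gives O(S|E) = O(S)·[P(E|S)/P(E|¬S)], hence O(S) = O(S|E)/LR.
Posterior odds = 0.885/(1−0.885) = 7.6957. LR = 0.58/0.10 = 5.8000.
Prior odds = 7.6957/5.8000 = 1.3268, so P(S) = 1.3268/(1+1.3268) ≈ 0.57.

P(S) = 0.57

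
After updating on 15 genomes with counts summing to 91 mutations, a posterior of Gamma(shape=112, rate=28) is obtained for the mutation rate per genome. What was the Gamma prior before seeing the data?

Gamma(shape=21, rate=13)

A Gamma(α, β) prior (rate parametrization) on a Poisson rate with n observations summing to S gives posterior Gamma(α+S, β+n).
So α = 112 − 91 = 21 and β = 28 − 15 = 13.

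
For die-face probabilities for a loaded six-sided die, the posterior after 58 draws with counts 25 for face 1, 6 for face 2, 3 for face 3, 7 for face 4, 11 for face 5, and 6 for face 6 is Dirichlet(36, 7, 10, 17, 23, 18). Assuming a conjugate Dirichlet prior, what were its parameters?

Dirichlet(11, 1, 7, 10, 12, 12)

For a Dirichlet(α) prior with multinomial counts c, the posterior is Dirichlet(α + c) componentwise.
Subtract each count from the matching posterior parameter: 36−25=11, 7−6=1, 10−3=7, 17−7=10, 23−11=12, 18−6=12.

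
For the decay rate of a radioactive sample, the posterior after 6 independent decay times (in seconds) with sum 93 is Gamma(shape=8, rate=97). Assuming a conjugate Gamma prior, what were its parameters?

Gamma(shape=2, rate=4)

Gamma–exponential conjugacy: posterior shape = α + n, posterior rate = β + Σtᵢ.
So α = 8 − 6 = 2 and β = 97 − 93 = 4.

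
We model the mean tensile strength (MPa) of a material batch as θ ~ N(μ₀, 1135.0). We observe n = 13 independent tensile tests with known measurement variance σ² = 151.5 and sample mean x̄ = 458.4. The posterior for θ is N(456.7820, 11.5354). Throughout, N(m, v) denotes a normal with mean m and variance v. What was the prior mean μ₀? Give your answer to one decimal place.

μ₀ = 299.2

With known observation variance, the Normal–Normal posterior has precision τ_n = τ₀ + n/σ² and mean μ_n = (τ₀μ₀ + (n/σ²)x̄)/τ_n.
Here τ₀ = 1/1135.0 = 0.000881 and τ_data = 13/151.5 = 0.085809, so τ_n = 0.086690.
Rearranging for μ₀: μ₀ = (μ_n·τ_n − τ_data·x̄)/τ₀ = (456.7820·0.086690 − 0.085809·458.4) / 0.000881 = 0.263586/0.000881 ≈ 299.2.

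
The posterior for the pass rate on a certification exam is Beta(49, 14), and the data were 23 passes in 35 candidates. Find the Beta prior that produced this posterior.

Beta(26, 2)

Beta is conjugate to the binomial likelihood: posterior = Beta(a+s, b+f).
Subtract the data counts: 49−23=26, 14−12=2.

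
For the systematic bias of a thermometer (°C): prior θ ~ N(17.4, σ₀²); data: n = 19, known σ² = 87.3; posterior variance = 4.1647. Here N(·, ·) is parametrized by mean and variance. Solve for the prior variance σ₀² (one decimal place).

Posterior precision equals prior precision plus data precision: 1/σ_n² = 1/σ₀² + n/σ².
So 1/σ₀² = 1/4.1647 − 19/87.3 = 0.240113 − 0.217640 = 0.022473.
Hence σ₀² = 1/0.022473 ≈ 44.5.

σ₀² = 44.5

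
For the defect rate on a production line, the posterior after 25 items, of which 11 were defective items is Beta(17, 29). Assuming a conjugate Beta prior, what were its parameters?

A Beta(α, β) prior with s successes and f failures in binomial data gives a Beta(α+s, β+f) posterior.
So α = 17 − 11 = 6 and β = 29 − 14 = 15.

Beta(6, 15)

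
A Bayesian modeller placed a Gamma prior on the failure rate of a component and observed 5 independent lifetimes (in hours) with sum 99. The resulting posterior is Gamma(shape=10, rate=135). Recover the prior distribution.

For an exponential likelihood with a Gamma(α, β) prior on the rate, n observations with total T give posterior Gamma(α+n, β+T).
So α = 10 − 5 = 5 and β = 135 − 99 = 36.

Gamma(shape=5, rate=36)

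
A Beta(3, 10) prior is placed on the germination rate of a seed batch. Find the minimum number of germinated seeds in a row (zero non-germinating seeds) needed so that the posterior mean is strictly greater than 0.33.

k = 2

After k germinated seeds and 0 non-germinating seeds the posterior is Beta(3+k, 10), with mean (3+k)/(3+10+k).
Set (3+k)/(13+k) > 0.33 and solve: k > (0.33·13 − 3)/(1 − 0.33) = 1.925.
The smallest integer exceeding 1.925 is 2, and checking k=2: (5)/(15) = 0.3333 > 0.33.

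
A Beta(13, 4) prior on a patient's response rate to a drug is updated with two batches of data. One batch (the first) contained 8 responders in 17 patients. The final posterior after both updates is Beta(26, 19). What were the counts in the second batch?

Sequential conjugate updates are equivalent to a single update on the pooled data, so total successes = posterior α − prior α and total failures = posterior β − prior β.
Total across both batches: 26−13=13 responders, 19−4=15 non-responders.
Subtract the first batch: 13−8=5 responders and 15−9=6 non-responders.

5 responders and 6 non-responders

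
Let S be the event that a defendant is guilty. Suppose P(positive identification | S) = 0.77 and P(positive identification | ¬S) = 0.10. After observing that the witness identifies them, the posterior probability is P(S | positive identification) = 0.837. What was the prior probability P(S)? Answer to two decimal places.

P(S) = 0.40

In odds form, posterior odds = prior odds × likelihood ratio, so prior odds = posterior odds ÷ LR.
Posterior odds = 0.837/(1−0.837) = 5.1350. LR = 0.77/0.10 = 7.7000.
Prior odds = 5.1350/7.7000 = 0.6669, so P(S) = 0.6669/(1+0.6669) ≈ 0.40.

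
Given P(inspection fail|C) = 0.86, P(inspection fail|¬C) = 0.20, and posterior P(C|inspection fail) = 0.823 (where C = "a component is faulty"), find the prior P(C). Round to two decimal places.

P(C) = 0.52

Bayes' rule in odds form gives O(C|E) = O(C)·[P(E|C)/P(E|¬C)], hence O(C) = O(C|E)/LR.
Posterior odds = 0.823/(1−0.823) = 4.6497. LR = 0.86/0.20 = 4.3000.
Prior odds = 4.6497/4.3000 = 1.0813, so P(C) = 1.0813/(1+1.0813) ≈ 0.52.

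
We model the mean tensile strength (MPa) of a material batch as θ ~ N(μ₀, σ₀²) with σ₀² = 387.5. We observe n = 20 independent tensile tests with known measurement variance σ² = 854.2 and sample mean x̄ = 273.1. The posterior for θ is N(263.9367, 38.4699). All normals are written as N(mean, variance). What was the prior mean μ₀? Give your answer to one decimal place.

μ₀ = 180.8

The posterior mean is a precision-weighted average: μ_n = (τ₀μ₀ + τ_data·x̄)/(τ₀+τ_data), with τ₀=1/σ₀² and τ_data=n/σ².
Here τ₀ = 1/387.5 = 0.002581 and τ_data = 20/854.2 = 0.023414, so τ_n = 0.025995.
Rearranging for μ₀: μ₀ = (μ_n·τ_n − τ_data·x̄)/τ₀ = (263.9367·0.025995 − 0.023414·273.1) / 0.002581 = 0.466671/0.002581 ≈ 180.8.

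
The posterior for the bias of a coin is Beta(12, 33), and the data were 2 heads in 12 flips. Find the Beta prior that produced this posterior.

Beta(10, 23)

Beta is conjugate to the binomial likelihood: posterior = Beta(a+s, b+f).
So a = 12 − 2 = 10 and b = 33 − 10 = 23.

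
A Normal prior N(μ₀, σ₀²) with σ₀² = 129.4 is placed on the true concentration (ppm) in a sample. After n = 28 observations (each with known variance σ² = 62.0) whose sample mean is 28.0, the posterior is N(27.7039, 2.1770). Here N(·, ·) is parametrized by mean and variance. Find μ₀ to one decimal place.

With known observation variance, the Normal–Normal posterior has precision τ_n = τ₀ + n/σ² and mean μ_n = (τ₀μ₀ + (n/σ²)x̄)/τ_n.
Here τ₀ = 1/129.4 = 0.007728 and τ_data = 28/62.0 = 0.451613, so τ_n = 0.459341.
Rearranging for μ₀: μ₀ = (μ_n·τ_n − τ_data·x̄)/τ₀ = (27.7039·0.459341 − 0.451613·28.0) / 0.007728 = 0.080373/0.007728 ≈ 10.4.

μ₀ = 10.4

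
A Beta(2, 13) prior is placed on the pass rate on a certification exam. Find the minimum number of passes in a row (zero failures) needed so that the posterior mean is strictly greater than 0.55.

k = 14

After k passes and 0 failures the posterior is Beta(2+k, 13), with mean (2+k)/(2+13+k).
Set (2+k)/(15+k) > 0.55 and solve: k > (0.55·15 − 2)/(1 − 0.55) = 13.889.
The smallest integer exceeding 13.889 is 14, and checking k=14: (16)/(29) = 0.5517 > 0.55.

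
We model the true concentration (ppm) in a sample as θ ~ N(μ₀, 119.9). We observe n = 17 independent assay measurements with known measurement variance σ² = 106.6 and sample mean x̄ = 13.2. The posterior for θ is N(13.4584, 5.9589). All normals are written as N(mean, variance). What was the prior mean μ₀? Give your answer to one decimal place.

With known observation variance, the Normal–Normal posterior has precision τ_n = τ₀ + n/σ² and mean μ_n = (τ₀μ₀ + (n/σ²)x̄)/τ_n.
Here τ₀ = 1/119.9 = 0.008340 and τ_data = 17/106.6 = 0.159475, so τ_n = 0.167815.
Rearranging for μ₀: μ₀ = (μ_n·τ_n − τ_data·x̄)/τ₀ = (13.4584·0.167815 − 0.159475·13.2) / 0.008340 = 0.153451/0.008340 ≈ 18.4.

μ₀ = 18.4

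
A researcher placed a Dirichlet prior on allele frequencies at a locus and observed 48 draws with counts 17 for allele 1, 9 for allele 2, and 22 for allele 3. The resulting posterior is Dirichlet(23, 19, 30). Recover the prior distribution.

For a Dirichlet(α) prior with multinomial counts c, the posterior is Dirichlet(α + c) componentwise.
Subtract each count from the matching posterior parameter: 23−17=6, 19−9=10, 30−22=8.

Dirichlet(6, 10, 8)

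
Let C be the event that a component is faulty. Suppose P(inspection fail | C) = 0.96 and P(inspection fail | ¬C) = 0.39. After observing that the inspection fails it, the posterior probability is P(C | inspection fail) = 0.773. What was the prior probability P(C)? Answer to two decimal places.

In odds form, posterior odds = prior odds × likelihood ratio, so prior odds = posterior odds ÷ LR.
Posterior odds = 0.773/(1−0.773) = 3.4053. LR = 0.96/0.39 = 2.4615.
Prior odds = 3.4053/2.4615 = 1.3834, so P(C) = 1.3834/(1+1.3834) ≈ 0.58.

P(C) = 0.58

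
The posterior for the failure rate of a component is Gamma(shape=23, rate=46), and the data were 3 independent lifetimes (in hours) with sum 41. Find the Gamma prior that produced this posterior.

Gamma–exponential conjugacy: posterior shape = α + n, posterior rate = β + Σtᵢ.
So α = 23 − 3 = 20 and β = 46 − 41 = 5.

Gamma(shape=20, rate=5)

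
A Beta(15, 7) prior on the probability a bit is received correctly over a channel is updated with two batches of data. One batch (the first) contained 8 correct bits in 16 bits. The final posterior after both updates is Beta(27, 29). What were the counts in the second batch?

Because Beta–binomial updating is additive in the counts, the combined data contributed (α_post−α_prior, β_post−β_prior) successes and failures.
Total across both batches: 27−15=12 correct bits, 29−7=22 errors.
Subtract the first batch: 12−8=4 correct bits and 22−8=14 errors.

4 correct bits and 14 errors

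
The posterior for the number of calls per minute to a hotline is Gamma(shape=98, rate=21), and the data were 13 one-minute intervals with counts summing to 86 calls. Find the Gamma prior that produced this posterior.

Gamma(shape=12, rate=8)

A Gamma(α, β) prior (rate parametrization) on a Poisson rate with n observations summing to S gives posterior Gamma(α+S, β+n).
So α = 98 − 86 = 12 and β = 21 − 13 = 8.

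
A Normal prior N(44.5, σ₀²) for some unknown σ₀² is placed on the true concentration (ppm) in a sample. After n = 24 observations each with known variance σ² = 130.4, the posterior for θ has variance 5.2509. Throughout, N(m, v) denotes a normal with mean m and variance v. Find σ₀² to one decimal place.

σ₀² = 156.4

Posterior precision equals prior precision plus data precision: 1/σ_n² = 1/σ₀² + n/σ².
So 1/σ₀² = 1/5.2509 − 24/130.4 = 0.190444 − 0.184049 = 0.006395.
Hence σ₀² = 1/0.006395 ≈ 156.4.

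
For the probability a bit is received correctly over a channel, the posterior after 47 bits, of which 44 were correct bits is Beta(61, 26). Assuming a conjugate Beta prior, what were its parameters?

Beta(17, 23)

Beta is conjugate to the binomial likelihood: posterior = Beta(α+s, β+f).
So α = 61 − 44 = 17 and β = 26 − 3 = 23.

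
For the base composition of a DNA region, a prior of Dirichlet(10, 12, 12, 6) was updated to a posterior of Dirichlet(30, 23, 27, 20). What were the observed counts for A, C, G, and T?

counts (20, 11, 15, 14)

For a Dirichlet(α) prior with multinomial counts c, the posterior is Dirichlet(α + c) componentwise.
Counts are posterior − prior componentwise: 30−10=20, 23−12=11, 27−12=15, 20−6=14.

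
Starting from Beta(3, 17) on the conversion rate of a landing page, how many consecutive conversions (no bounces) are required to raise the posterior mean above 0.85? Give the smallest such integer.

k = 94

After k conversions and 0 bounces the posterior is Beta(3+k, 17), with mean (3+k)/(3+17+k).
Set (3+k)/(20+k) > 0.85 and solve: k > (0.85·20 − 3)/(1 − 0.85) = 93.333.
The smallest integer exceeding 93.333 is 94.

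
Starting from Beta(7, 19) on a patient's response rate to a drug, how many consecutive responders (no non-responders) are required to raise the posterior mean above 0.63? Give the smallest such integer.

After k responders and 0 non-responders the posterior is Beta(7+k, 19), with mean (7+k)/(7+19+k).
Set (7+k)/(26+k) > 0.63 and solve: k > (0.63·26 − 7)/(1 − 0.63) = 25.351.
The smallest integer exceeding 25.351 is 26, and checking k=26: (33)/(52) = 0.6346 > 0.63.

k = 26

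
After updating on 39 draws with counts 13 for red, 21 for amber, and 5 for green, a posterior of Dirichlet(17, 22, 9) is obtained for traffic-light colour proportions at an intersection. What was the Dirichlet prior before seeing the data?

Dirichlet(4, 1, 4)

For a Dirichlet(α) prior with multinomial counts c, the posterior is Dirichlet(α + c) componentwise.
Subtract each count from the matching posterior parameter: 17−13=4, 22−21=1, 9−5=4.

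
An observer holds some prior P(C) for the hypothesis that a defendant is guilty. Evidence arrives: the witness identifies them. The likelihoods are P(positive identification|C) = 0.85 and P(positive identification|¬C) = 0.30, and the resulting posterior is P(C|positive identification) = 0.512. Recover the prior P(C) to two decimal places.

P(C) = 0.27

Bayes' rule in odds form gives O(C|E) = O(C)·[P(E|C)/P(E|¬C)], hence O(C) = O(C|E)/LR.
Posterior odds = 0.512/(1−0.512) = 1.0492. LR = 0.85/0.30 = 2.8333.
Prior odds = 1.0492/2.8333 = 0.3703, so P(C) = 0.3703/(1+0.3703) ≈ 0.27.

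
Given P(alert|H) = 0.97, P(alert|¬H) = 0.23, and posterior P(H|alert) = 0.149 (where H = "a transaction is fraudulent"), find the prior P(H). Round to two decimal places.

Bayes' rule in odds form gives O(H|E) = O(H)·[P(E|H)/P(E|¬H)], hence O(H) = O(H|E)/LR.
Posterior odds = 0.149/(1−0.149) = 0.1751. LR = 0.97/0.23 = 4.2174.
Prior odds = 0.1751/4.2174 = 0.0415, so P(H) = 0.0415/(1+0.0415) ≈ 0.04.

P(H) = 0.04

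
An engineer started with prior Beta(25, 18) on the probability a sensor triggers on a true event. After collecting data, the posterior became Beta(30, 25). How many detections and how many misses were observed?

Beta is conjugate to the binomial likelihood: posterior = Beta(α+s, β+f).
So s = 30 − 25 = 5 and f = 25 − 18 = 7.

5 detections and 7 misses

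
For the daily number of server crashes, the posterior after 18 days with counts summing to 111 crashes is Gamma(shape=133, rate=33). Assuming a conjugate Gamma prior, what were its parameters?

Gamma(shape=22, rate=15)

Gamma–Poisson conjugacy: posterior shape = α + Σxᵢ, posterior rate = β + n.
So α = 133 − 111 = 22 and β = 33 − 18 = 15.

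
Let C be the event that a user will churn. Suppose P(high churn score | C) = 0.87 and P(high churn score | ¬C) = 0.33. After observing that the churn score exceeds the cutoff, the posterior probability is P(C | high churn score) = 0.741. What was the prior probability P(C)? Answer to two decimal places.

Bayes' rule in odds form gives O(C|E) = O(C)·[P(E|C)/P(E|¬C)], hence O(C) = O(C|E)/LR.
Posterior odds = 0.741/(1−0.741) = 2.8610. LR = 0.87/0.33 = 2.6364.
Prior odds = 2.8610/2.6364 = 1.0852, so P(C) = 1.0852/(1+1.0852) ≈ 0.52.

P(C) = 0.52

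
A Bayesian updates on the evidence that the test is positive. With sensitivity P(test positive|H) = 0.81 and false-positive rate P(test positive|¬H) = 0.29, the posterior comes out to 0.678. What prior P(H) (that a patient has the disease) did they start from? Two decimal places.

P(H) = 0.43

Bayes' rule in odds form gives O(H|E) = O(H)·[P(E|H)/P(E|¬H)], hence O(H) = O(H|E)/LR.
Posterior odds = 0.678/(1−0.678) = 2.1056. LR = 0.81/0.29 = 2.7931.
Prior odds = 2.1056/2.7931 = 0.7539, so P(H) = 0.7539/(1+0.7539) ≈ 0.43.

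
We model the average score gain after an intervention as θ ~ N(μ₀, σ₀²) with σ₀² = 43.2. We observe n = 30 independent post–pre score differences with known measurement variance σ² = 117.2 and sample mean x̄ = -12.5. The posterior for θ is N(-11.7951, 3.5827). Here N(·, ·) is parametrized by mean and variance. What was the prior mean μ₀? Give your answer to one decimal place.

The posterior mean is a precision-weighted average: μ_n = (τ₀μ₀ + τ_data·x̄)/(τ₀+τ_data), with τ₀=1/σ₀² and τ_data=n/σ².
Here τ₀ = 1/43.2 = 0.023148 and τ_data = 30/117.2 = 0.255973, so τ_n = 0.279121.
Rearranging for μ₀: μ₀ = (μ_n·τ_n − τ_data·x̄)/τ₀ = (-11.7951·0.279121 − 0.255973·-12.5) / 0.023148 = -0.092598/0.023148 ≈ -4.0.

μ₀ = -4.0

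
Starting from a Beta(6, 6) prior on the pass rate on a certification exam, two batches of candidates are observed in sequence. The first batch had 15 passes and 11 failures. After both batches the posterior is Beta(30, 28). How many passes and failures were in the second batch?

Sequential conjugate updates are equivalent to a single update on the pooled data, so total successes = posterior α − prior α and total failures = posterior β − prior β.
Total across both batches: 30−6=24 passes, 28−6=22 failures.
Subtract the first batch: 24−15=9 passes and 22−11=11 failures.

9 passes and 11 failures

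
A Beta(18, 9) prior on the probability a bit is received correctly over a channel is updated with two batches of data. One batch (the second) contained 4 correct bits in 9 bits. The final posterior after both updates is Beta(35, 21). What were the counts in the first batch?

Sequential conjugate updates are equivalent to a single update on the pooled data, so total successes = posterior α − prior α and total failures = posterior β − prior β.
Total across both batches: 35−18=17 correct bits, 21−9=12 errors.
Subtract the second batch: 17−4=13 correct bits and 12−5=7 errors.

13 correct bits and 7 errors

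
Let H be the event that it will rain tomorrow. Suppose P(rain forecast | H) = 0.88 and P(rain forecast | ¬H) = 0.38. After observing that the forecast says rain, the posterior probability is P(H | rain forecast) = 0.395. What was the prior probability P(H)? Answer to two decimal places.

P(H) = 0.22

In odds form, posterior odds = prior odds × likelihood ratio, so prior odds = posterior odds ÷ LR.
Posterior odds = 0.395/(1−0.395) = 0.6529. LR = 0.88/0.38 = 2.3158.
Prior odds = 0.6529/2.3158 = 0.2819, so P(H) = 0.2819/(1+0.2819) ≈ 0.22.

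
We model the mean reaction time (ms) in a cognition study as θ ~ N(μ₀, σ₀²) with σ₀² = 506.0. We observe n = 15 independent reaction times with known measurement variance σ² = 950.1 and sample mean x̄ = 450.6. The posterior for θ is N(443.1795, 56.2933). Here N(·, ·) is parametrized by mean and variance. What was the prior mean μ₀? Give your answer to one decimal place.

μ₀ = 383.9

The posterior mean is a precision-weighted average: μ_n = (τ₀μ₀ + τ_data·x̄)/(τ₀+τ_data), with τ₀=1/σ₀² and τ_data=n/σ².
Here τ₀ = 1/506.0 = 0.001976 and τ_data = 15/950.1 = 0.015788, so τ_n = 0.017764.
Rearranging for μ₀: μ₀ = (μ_n·τ_n − τ_data·x̄)/τ₀ = (443.1795·0.017764 − 0.015788·450.6) / 0.001976 = 0.758568/0.001976 ≈ 383.9.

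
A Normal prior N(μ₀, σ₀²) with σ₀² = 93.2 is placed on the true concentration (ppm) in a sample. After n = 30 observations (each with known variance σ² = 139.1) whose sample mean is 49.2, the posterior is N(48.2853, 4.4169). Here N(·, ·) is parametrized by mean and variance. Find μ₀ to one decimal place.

μ₀ = 29.9

The posterior mean is a precision-weighted average: μ_n = (τ₀μ₀ + τ_data·x̄)/(τ₀+τ_data), with τ₀=1/σ₀² and τ_data=n/σ².
Here τ₀ = 1/93.2 = 0.010730 and τ_data = 30/139.1 = 0.215672, so τ_n = 0.226402.
Rearranging for μ₀: μ₀ = (μ_n·τ_n − τ_data·x̄)/τ₀ = (48.2853·0.226402 − 0.215672·49.2) / 0.010730 = 0.320826/0.010730 ≈ 29.9.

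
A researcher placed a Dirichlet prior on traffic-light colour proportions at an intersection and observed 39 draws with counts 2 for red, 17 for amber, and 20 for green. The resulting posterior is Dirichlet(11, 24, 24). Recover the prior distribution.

For a Dirichlet(α) prior with multinomial counts c, the posterior is Dirichlet(α + c) componentwise.
Subtract each count from the matching posterior parameter: 11−2=9, 24−17=7, 24−20=4.

Dirichlet(9, 7, 4)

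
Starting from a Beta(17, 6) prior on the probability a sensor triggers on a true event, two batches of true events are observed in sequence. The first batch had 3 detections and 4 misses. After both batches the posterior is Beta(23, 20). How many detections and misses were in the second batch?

Because Beta–binomial updating is additive in the counts, the combined data contributed (α_post−α_prior, β_post−β_prior) successes and failures.
Total across both batches: 23−17=6 detections, 20−6=14 misses.
Subtract the first batch: 6−3=3 detections and 14−4=10 misses.

3 detections and 10 misses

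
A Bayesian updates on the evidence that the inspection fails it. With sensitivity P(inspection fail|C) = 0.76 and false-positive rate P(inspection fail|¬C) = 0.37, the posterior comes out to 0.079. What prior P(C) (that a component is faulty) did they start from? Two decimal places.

Bayes' rule in odds form gives O(C|E) = O(C)·[P(E|C)/P(E|¬C)], hence O(C) = O(C|E)/LR.
Posterior odds = 0.079/(1−0.079) = 0.0858. LR = 0.76/0.37 = 2.0541.
Prior odds = 0.0858/2.0541 = 0.0418, so P(C) = 0.0418/(1+0.0418) ≈ 0.04.

P(C) = 0.04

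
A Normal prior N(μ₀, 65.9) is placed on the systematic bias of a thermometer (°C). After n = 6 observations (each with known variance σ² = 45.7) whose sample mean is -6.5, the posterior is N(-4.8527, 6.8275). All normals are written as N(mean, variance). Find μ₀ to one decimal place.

μ₀ = 9.4

The posterior mean is a precision-weighted average: μ_n = (τ₀μ₀ + τ_data·x̄)/(τ₀+τ_data), with τ₀=1/σ₀² and τ_data=n/σ².
Here τ₀ = 1/65.9 = 0.015175 and τ_data = 6/45.7 = 0.131291, so τ_n = 0.146466.
Rearranging for μ₀: μ₀ = (μ_n·τ_n − τ_data·x̄)/τ₀ = (-4.8527·0.146466 − 0.131291·-6.5) / 0.015175 = 0.142636/0.015175 ≈ 9.4.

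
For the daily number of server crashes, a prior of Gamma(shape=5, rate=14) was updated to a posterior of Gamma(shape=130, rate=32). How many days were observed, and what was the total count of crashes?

n = 18 days with total 125 crashes

A Gamma(α, β) prior (rate parametrization) on a Poisson rate with n observations summing to S gives posterior Gamma(α+S, β+n).
Matching: Σxᵢ = 130 − 5 = 125 and n = 32 − 14 = 18.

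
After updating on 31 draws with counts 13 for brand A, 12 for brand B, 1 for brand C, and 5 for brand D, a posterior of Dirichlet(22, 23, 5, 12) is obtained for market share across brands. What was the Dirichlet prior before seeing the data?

For a Dirichlet(α) prior with multinomial counts c, the posterior is Dirichlet(α + c) componentwise.
Subtract each count from the matching posterior parameter: 22−13=9, 23−12=11, 5−1=4, 12−5=7.

Dirichlet(9, 11, 4, 7)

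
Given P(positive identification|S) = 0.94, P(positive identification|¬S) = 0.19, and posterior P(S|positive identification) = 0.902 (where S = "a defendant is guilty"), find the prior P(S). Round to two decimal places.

Bayes' rule in odds form gives O(S|E) = O(S)·[P(E|S)/P(E|¬S)], hence O(S) = O(S|E)/LR.
Posterior odds = 0.902/(1−0.902) = 9.2041. LR = 0.94/0.19 = 4.9474.
Prior odds = 9.2041/4.9474 = 1.8604, so P(S) = 1.8604/(1+1.8604) ≈ 0.65.

P(S) = 0.65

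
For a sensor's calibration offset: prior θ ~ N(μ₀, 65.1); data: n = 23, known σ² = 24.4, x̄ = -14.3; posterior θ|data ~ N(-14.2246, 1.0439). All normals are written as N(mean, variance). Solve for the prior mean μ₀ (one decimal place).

With known observation variance, the Normal–Normal posterior has precision τ_n = τ₀ + n/σ² and mean μ_n = (τ₀μ₀ + (n/σ²)x̄)/τ_n.
Here τ₀ = 1/65.1 = 0.015361 and τ_data = 23/24.4 = 0.942623, so τ_n = 0.957984.
Rearranging for μ₀: μ₀ = (μ_n·τ_n − τ_data·x̄)/τ₀ = (-14.2246·0.957984 − 0.942623·-14.3) / 0.015361 = -0.147430/0.015361 ≈ -9.6.

μ₀ = -9.6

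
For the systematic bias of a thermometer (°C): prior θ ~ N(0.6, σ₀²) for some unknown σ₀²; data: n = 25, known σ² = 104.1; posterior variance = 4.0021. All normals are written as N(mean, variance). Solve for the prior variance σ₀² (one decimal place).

σ₀² = 102.9

For the Normal–Normal model with known σ², precisions add: τ_n = τ₀ + n/σ².
So 1/σ₀² = 1/4.0021 − 25/104.1 = 0.249869 − 0.240154 = 0.009715.
Hence σ₀² = 1/0.009715 ≈ 102.9.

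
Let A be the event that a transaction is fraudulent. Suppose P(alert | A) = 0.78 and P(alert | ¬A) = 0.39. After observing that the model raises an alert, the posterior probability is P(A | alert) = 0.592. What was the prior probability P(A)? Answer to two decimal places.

P(A) = 0.42

Bayes' rule in odds form gives O(A|E) = O(A)·[P(E|A)/P(E|¬A)], hence O(A) = O(A|E)/LR.
Posterior odds = 0.592/(1−0.592) = 1.4510. LR = 0.78/0.39 = 2.0000.
Prior odds = 1.4510/2.0000 = 0.7255, so P(A) = 0.7255/(1+0.7255) ≈ 0.42.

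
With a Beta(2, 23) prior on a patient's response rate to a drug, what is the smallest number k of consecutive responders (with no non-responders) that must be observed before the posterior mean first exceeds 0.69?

k = 50

After k responders and 0 non-responders the posterior is Beta(2+k, 23), with mean (2+k)/(2+23+k).
Set (2+k)/(25+k) > 0.69 and solve: k > (0.69·25 − 2)/(1 − 0.69) = 49.194.
The smallest integer exceeding 49.194 is 50, and checking k=50: (52)/(75) = 0.6933 > 0.69.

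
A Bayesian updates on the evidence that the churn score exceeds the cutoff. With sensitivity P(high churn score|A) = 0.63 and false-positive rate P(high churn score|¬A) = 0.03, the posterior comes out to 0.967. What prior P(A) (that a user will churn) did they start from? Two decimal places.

In odds form, posterior odds = prior odds × likelihood ratio, so prior odds = posterior odds ÷ LR.
Posterior odds = 0.967/(1−0.967) = 29.3030. LR = 0.63/0.03 = 21.0000.
Prior odds = 29.3030/21.0000 = 1.3954, so P(A) = 1.3954/(1+1.3954) ≈ 0.58.

P(A) = 0.58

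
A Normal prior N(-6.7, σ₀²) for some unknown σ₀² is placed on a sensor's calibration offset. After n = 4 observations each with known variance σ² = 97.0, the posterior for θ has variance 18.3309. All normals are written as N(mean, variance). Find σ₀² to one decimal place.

For the Normal–Normal model with known σ², precisions add: τ_n = τ₀ + n/σ².
So 1/σ₀² = 1/18.3309 − 4/97.0 = 0.054553 − 0.041237 = 0.013316.
Hence σ₀² = 1/0.013316 ≈ 75.1.

σ₀² = 75.1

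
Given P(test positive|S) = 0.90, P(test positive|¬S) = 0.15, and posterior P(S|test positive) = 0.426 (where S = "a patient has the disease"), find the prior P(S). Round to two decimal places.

Bayes' rule in odds form gives O(S|E) = O(S)·[P(E|S)/P(E|¬S)], hence O(S) = O(S|E)/LR.
Posterior odds = 0.426/(1−0.426) = 0.7422. LR = 0.90/0.15 = 6.0000.
Prior odds = 0.7422/6.0000 = 0.1237, so P(S) = 0.1237/(1+0.1237) ≈ 0.11.

P(S) = 0.11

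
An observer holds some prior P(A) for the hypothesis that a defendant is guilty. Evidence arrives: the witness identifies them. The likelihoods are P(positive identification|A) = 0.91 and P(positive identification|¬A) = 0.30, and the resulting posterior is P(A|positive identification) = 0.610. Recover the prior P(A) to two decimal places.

In odds form, posterior odds = prior odds × likelihood ratio, so prior odds = posterior odds ÷ LR.
Posterior odds = 0.610/(1−0.610) = 1.5641. LR = 0.91/0.30 = 3.0333.
Prior odds = 1.5641/3.0333 = 0.5156, so P(A) = 0.5156/(1+0.5156) ≈ 0.34.

P(A) = 0.34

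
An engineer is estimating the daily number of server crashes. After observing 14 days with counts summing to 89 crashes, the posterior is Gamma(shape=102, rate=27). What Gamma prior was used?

Gamma(shape=13, rate=13)

Gamma–Poisson conjugacy: posterior shape = α + Σxᵢ, posterior rate = β + n.
So α = 102 − 89 = 13 and β = 27 − 14 = 13.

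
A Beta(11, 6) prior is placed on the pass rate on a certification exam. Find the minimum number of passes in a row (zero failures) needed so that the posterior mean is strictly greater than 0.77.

After k passes and 0 failures the posterior is Beta(11+k, 6), with mean (11+k)/(11+6+k).
Set (11+k)/(17+k) > 0.77 and solve: k > (0.77·17 − 11)/(1 − 0.77) = 9.087.
The smallest integer exceeding 9.087 is 10, and checking k=10: (21)/(27) = 0.7778 > 0.77.

k = 10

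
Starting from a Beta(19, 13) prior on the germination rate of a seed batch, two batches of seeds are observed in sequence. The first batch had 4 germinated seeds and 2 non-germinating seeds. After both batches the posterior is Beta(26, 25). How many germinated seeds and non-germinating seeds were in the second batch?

Because Beta–binomial updating is additive in the counts, the combined data contributed (α_post−α_prior, β_post−β_prior) successes and failures.
Total across both batches: 26−19=7 germinated seeds, 25−13=12 non-germinating seeds.
Subtract the first batch: 7−4=3 germinated seeds and 12−2=10 non-germinating seeds.

3 germinated seeds and 10 non-germinating seeds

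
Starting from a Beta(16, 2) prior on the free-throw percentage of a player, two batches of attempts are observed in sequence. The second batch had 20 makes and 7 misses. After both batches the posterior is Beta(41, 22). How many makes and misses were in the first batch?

Because Beta–binomial updating is additive in the counts, the combined data contributed (α_post−α_prior, β_post−β_prior) successes and failures.
Total across both batches: 41−16=25 makes, 22−2=20 misses.
Subtract the second batch: 25−20=5 makes and 20−7=13 misses.

5 makes and 13 misses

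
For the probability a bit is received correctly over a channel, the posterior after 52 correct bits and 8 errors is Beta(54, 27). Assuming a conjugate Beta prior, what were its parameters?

Beta(2, 19)

Beta is conjugate to the binomial likelihood: posterior = Beta(a+s, b+f).
So a = 54 − 52 = 2 and b = 27 − 8 = 19.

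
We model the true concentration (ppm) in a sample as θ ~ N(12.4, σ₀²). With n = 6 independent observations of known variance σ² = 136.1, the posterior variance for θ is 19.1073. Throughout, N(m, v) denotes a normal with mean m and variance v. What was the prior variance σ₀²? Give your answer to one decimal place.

σ₀² = 121.2

Posterior precision equals prior precision plus data precision: 1/σ_n² = 1/σ₀² + n/σ².
So 1/σ₀² = 1/19.1073 − 6/136.1 = 0.052336 − 0.044085 = 0.008251.
Hence σ₀² = 1/0.008251 ≈ 121.2.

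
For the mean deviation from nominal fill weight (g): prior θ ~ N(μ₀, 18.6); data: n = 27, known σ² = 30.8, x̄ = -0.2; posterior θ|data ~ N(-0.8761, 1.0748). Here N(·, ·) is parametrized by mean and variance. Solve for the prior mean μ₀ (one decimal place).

μ₀ = -11.9

With known observation variance, the Normal–Normal posterior has precision τ_n = τ₀ + n/σ² and mean μ_n = (τ₀μ₀ + (n/σ²)x̄)/τ_n.
Here τ₀ = 1/18.6 = 0.053763 and τ_data = 27/30.8 = 0.876623, so τ_n = 0.930386.
Rearranging for μ₀: μ₀ = (μ_n·τ_n − τ_data·x̄)/τ₀ = (-0.8761·0.930386 − 0.876623·-0.2) / 0.053763 = -0.639787/0.053763 ≈ -11.9.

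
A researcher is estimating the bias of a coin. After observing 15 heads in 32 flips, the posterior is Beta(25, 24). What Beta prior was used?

Beta is conjugate to the binomial likelihood: posterior = Beta(a+s, b+f).
Subtract the data counts: 25−15=10, 24−17=7.

Beta(10, 7)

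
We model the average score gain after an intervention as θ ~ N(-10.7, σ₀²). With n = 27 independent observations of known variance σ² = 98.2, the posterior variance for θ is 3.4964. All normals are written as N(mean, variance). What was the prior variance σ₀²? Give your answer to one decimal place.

For the Normal–Normal model with known σ², precisions add: τ_n = τ₀ + n/σ².
So 1/σ₀² = 1/3.4964 − 27/98.2 = 0.286008 − 0.274949 = 0.011059.
Hence σ₀² = 1/0.011059 ≈ 90.4.

σ₀² = 90.4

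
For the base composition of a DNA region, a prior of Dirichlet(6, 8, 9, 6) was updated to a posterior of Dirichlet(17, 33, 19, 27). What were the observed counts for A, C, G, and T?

For a Dirichlet(α) prior with multinomial counts c, the posterior is Dirichlet(α + c) componentwise.
Counts are posterior − prior componentwise: 17−6=11, 33−8=25, 19−9=10, 27−6=21.

counts (11, 25, 10, 21)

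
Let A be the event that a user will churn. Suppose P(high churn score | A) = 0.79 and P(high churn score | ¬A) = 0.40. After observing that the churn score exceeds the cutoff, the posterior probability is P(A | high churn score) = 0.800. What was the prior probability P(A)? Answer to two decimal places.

In odds form, posterior odds = prior odds × likelihood ratio, so prior odds = posterior odds ÷ LR.
Posterior odds = 0.800/(1−0.800) = 4.0000. LR = 0.79/0.40 = 1.9750.
Prior odds = 4.0000/1.9750 = 2.0253, so P(A) = 2.0253/(1+2.0253) ≈ 0.67.

P(A) = 0.67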